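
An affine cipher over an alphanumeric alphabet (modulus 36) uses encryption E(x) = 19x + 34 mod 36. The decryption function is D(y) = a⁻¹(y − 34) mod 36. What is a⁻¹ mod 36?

gcd(36, 19) by repeated division:
36 = 1*19 + 17
19 = 1*17 + 2
17 = 8*2 + 1
2 = 2*1 + 0
gcd = 1, so the inverse exists. Back-substitute:
1 = 17 − 8·2
1 = −8·19 + 9·17
1 = 9·36 − 17·19
So 19·(-17) ≡ 1 (mod 36), and -17 ≡ 19 (mod 36).

19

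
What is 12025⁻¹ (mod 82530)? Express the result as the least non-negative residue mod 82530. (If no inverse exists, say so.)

Euclidean algorithm on 82530, 12025:
82530 = 6*12025 + 10380
12025 = 1*10380 + 1645
10380 = 6*1645 + 510
1645 = 3*510 + 115
510 = 4*115 + 50
115 = 2*50 + 15
50 = 3*15 + 5
15 = 3*5 + 0
Since gcd = 5 > 1, 12025 is not a unit mod 82530.

no inverse exists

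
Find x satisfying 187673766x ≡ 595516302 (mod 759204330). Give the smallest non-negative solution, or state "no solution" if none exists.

94355367

First find gcd(187673766, 759204330):
759204330 = 4·187673766 + 8509266
187673766 = 22·8509266 + 469914
8509266 = 18·469914 + 50814
469914 = 9·50814 + 12588
50814 = 4·12588 + 462
12588 = 27·462 + 114
462 = 4·114 + 6
114 = 19·6 + 0
gcd = 6 and 6 | 595516302, so solutions exist. Divide through by 6: 31278961x ≡ 99252717 (mod 126534055).
Now find 31278961⁻¹ mod 126534055:
126534055 = 4*31278961 + 1418211
31278961 = 22*1418211 + 78319
1418211 = 18*78319 + 8469
78319 = 9*8469 + 2098
8469 = 4*2098 + 77
2098 = 27*77 + 19
77 = 4*19 + 1
19 = 19*1 + 0
Back-substitute:
1 = 77 − 4·19
1 = −4·2098 + 109·77
1 = 109·8469 − 440·2098
1 = −440·78319 + 4069·8469
1 = 4069·1418211 − 73682·78319
1 = −73682·31278961 + 1625073·1418211
1 = 1625073·126534055 − 6573974·31278961
So 31278961·(-6573974) ≡ 1 (mod 126534055), i.e. 31278961⁻¹ ≡ 119960081.
Then x ≡ 119960081·99252717 ≡ 94355367 (mod 126534055); the smallest non-negative solution is x = 94355367.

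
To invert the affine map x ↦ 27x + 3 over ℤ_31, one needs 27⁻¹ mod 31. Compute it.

23

Run Euclid on (31, 27):
31 = 1·27 + 4
27 = 6·4 + 3
4 = 1·3 + 1
3 = 3·1 + 0
gcd = 1, so the inverse exists. Back-substitute:
1 = 4 − 3
1 = −27 + 7·4
1 = 7·31 − 8·27
Hence 27⁻¹ ≡ -8 ≡ 23 (mod 31).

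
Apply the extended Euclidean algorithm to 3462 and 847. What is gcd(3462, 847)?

Apply Euclid's algorithm to 3462 and 847:
3462 = 4×847 + 74
847 = 11×74 + 33
74 = 2×33 + 8
33 = 4×8 + 1
8 = 8×1 + 0
gcd(3462, 847) = 1.
Working backward:
1 = 33 − 4·8
1 = −4·74 + 9·33
1 = 9·847 − 103·74
1 = −103·3462 + 421·847
So 1 = (-103)·3462 + (421)·847.

1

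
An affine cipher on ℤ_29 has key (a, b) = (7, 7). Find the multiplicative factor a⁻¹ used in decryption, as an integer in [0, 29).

25

Run Euclid on (29, 7):
29 = 4×7 + 1
7 = 7×1 + 0
gcd = 1, so the inverse exists. Back-substitute:
1 = 29 − 4·7
Hence 7⁻¹ ≡ -4 ≡ 25 (mod 29).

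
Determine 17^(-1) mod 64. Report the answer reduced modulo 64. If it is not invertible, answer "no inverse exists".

49

Apply the Euclidean algorithm to 64 and 17:
64 = 3×17 + 13
17 = 1×13 + 4
13 = 3×4 + 1
4 = 4×1 + 0
Since gcd(17, 64) = 1, back-substitute to write 1 as a combination:
1 = 13 − 3·4
1 = −3·17 + 4·13
1 = 4·64 − 15·17
Hence 17⁻¹ ≡ -15 ≡ 49 (mod 64).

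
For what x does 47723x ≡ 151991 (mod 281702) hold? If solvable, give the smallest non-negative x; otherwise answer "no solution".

First find gcd(47723, 281702):
281702 = 5*47723 + 43087
47723 = 1*43087 + 4636
43087 = 9*4636 + 1363
4636 = 3*1363 + 547
1363 = 2*547 + 269
547 = 2*269 + 9
269 = 29*9 + 8
9 = 1*8 + 1
8 = 8*1 + 0
gcd = 1, so a unique solution mod 281702 exists.
Back-substitute for the Bézout coefficients:
1 = 9 − 8
1 = −269 + 30·9
1 = 30·547 − 61·269
1 = −61·1363 + 152·547
1 = 152·4636 − 517·1363
1 = −517·43087 + 4805·4636
1 = 4805·47723 − 5322·43087
1 = −5322·281702 + 31415·47723
So 47723·(31415) ≡ 1 (mod 281702), giving 47723⁻¹ ≡ 31415.
x ≡ 47723⁻¹·151991 ≡ 31415·151991 ≡ 230067 (mod 281702).

230067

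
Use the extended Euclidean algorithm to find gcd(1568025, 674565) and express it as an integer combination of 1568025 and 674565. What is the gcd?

Repeated division:
1568025 = 2*674565 + 218895
674565 = 3*218895 + 17880
218895 = 12*17880 + 4335
17880 = 4*4335 + 540
4335 = 8*540 + 15
540 = 36*15 + 0
gcd(1568025, 674565) = 15.
Express as a combination:
15 = 4335 − 8·540
15 = −8·17880 + 33·4335
15 = 33·218895 − 404·17880
15 = −404·674565 + 1245·218895
15 = 1245·1568025 − 2894·674565
So 15 = (1245)·1568025 + (-2894)·674565.

15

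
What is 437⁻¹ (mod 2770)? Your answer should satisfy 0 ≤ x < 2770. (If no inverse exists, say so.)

gcd(2770, 437) by repeated division:
2770 = 6×437 + 148
437 = 2×148 + 141
148 = 1×141 + 7
141 = 20×7 + 1
7 = 7×1 + 0
The gcd is 1. Working backward:
1 = 141 − 20·7
1 = −20·148 + 21·141
1 = 21·437 − 62·148
1 = −62·2770 + 393·437
So 437·393 ≡ 1 (mod 2770).

393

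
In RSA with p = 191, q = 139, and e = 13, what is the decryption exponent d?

2017

φ(n) = (p−1)(q−1) = 190·138 = 26220.
Need d with 13·d ≡ 1 (mod 26220). Apply the extended Euclidean algorithm:
26220 = 2016·13 + 12
13 = 1·12 + 1
12 = 12·1 + 0
Back-substitute:
1 = 13 − 12
1 = −26220 + 2017·13
So 13·2017 ≡ 1 (mod 26220), hence d = 2017.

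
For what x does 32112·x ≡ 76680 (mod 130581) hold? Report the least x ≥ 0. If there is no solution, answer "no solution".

4264

First find gcd(32112, 130581):
130581 = 4*32112 + 2133
32112 = 15*2133 + 117
2133 = 18*117 + 27
117 = 4*27 + 9
27 = 3*9 + 0
gcd = 9 and 9 | 76680, so solutions exist. Divide through by 9: 3568x ≡ 8520 (mod 14509).
Now find 3568⁻¹ mod 14509:
14509 = 4×3568 + 237
3568 = 15×237 + 13
237 = 18×13 + 3
13 = 4×3 + 1
3 = 3×1 + 0
Back-substitute:
1 = 13 − 4·3
1 = −4·237 + 73·13
1 = 73·3568 − 1099·237
1 = −1099·14509 + 4469·3568
So 3568⁻¹ ≡ 4469 (mod 14509).
Then x ≡ 4469·8520 ≡ 4264 (mod 14509); the smallest non-negative solution is x = 4264.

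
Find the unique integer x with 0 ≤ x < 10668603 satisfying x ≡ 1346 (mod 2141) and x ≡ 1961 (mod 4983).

3893684

Write x = 1346 + 2141·k. Then 2141·k ≡ 1961 − 1346 ≡ 615 (mod 4983).
Need 2141⁻¹ mod 4983. Extended Euclid on (4983, 2141):
4983 = 2*2141 + 701
2141 = 3*701 + 38
701 = 18*38 + 17
38 = 2*17 + 4
17 = 4*4 + 1
4 = 4*1 + 0
Back-substitute:
1 = 17 − 4·4
1 = −4·38 + 9·17
1 = 9·701 − 166·38
1 = −166·2141 + 507·701
1 = 507·4983 − 1180·2141
2141⁻¹ ≡ 3803 (mod 4983), so k ≡ 3803·615 ≡ 1818 (mod 4983).
x = 1346 + 2141·1818 = 3893684.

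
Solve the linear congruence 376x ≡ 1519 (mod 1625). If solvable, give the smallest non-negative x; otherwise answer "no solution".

769

First find gcd(376, 1625):
1625 = 4·376 + 121
376 = 3·121 + 13
121 = 9·13 + 4
13 = 3·4 + 1
4 = 4·1 + 0
gcd = 1, so a unique solution mod 1625 exists.
Back-substitute for the Bézout coefficients:
1 = 13 − 3·4
1 = −3·121 + 28·13
1 = 28·376 − 87·121
1 = −87·1625 + 376·376
So 376·(376) ≡ 1 (mod 1625), giving 376⁻¹ ≡ 376.
x ≡ 376⁻¹·1519 ≡ 376·1519 ≡ 769 (mod 1625).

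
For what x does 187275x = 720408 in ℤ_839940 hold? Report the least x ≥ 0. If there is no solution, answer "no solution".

no solution

gcd(187275, 839940):
839940 = 4×187275 + 90840
187275 = 2×90840 + 5595
90840 = 16×5595 + 1320
5595 = 4×1320 + 315
1320 = 4×315 + 60
315 = 5×60 + 15
60 = 4×15 + 0
gcd = 15, but 15 ∤ 720408, so the congruence has no solution.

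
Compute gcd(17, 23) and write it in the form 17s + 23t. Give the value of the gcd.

1

Apply Euclid's algorithm to 23 and 17:
23 = 1*17 + 6
17 = 2*6 + 5
6 = 1*5 + 1
5 = 5*1 + 0
gcd(17, 23) = 1.
Back-substituting:
1 = 6 − 5
1 = −17 + 3·6
1 = 3·23 − 4·17
So 1 = (3)·23 + (-4)·17.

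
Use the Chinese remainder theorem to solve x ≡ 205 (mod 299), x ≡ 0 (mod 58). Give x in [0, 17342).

1102

Write x = 205 + 299·k. Then 299·k ≡ 0 − 205 ≡ 27 (mod 58).
Need 299⁻¹ mod 58. Extended Euclid on (58, 9):
58 = 6*9 + 4
9 = 2*4 + 1
4 = 4*1 + 0
Back-substitute:
1 = 9 − 2·4
1 = −2·58 + 13·9
299⁻¹ ≡ 13 (mod 58), so k ≡ 13·27 ≡ 3 (mod 58).
x = 205 + 299·3 = 1102.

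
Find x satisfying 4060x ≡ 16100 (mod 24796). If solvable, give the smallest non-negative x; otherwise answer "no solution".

859

First find gcd(4060, 24796):
24796 = 6*4060 + 436
4060 = 9*436 + 136
436 = 3*136 + 28
136 = 4*28 + 24
28 = 1*24 + 4
24 = 6*4 + 0
gcd = 4 and 4 | 16100, so solutions exist. Divide through by 4: 1015x ≡ 4025 (mod 6199).
Now find 1015⁻¹ mod 6199:
6199 = 6·1015 + 109
1015 = 9·109 + 34
109 = 3·34 + 7
34 = 4·7 + 6
7 = 1·6 + 1
6 = 6·1 + 0
Back-substitute:
1 = 7 − 6
1 = −34 + 5·7
1 = 5·109 − 16·34
1 = −16·1015 + 149·109
1 = 149·6199 − 910·1015
So 1015·(-910) ≡ 1 (mod 6199), i.e. 1015⁻¹ ≡ 5289.
Then x ≡ 5289·4025 ≡ 859 (mod 6199); the smallest non-negative solution is x = 859.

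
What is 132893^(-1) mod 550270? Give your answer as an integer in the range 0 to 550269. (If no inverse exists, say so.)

gcd(550270, 132893) by repeated division:
550270 = 4×132893 + 18698
132893 = 7×18698 + 2007
18698 = 9×2007 + 635
2007 = 3×635 + 102
635 = 6×102 + 23
102 = 4×23 + 10
23 = 2×10 + 3
10 = 3×3 + 1
3 = 3×1 + 0
Since gcd(132893, 550270) = 1, back-substitute to write 1 as a combination:
1 = 10 − 3·3
1 = −3·23 + 7·10
1 = 7·102 − 31·23
1 = −31·635 + 193·102
1 = 193·2007 − 610·635
1 = −610·18698 + 5683·2007
1 = 5683·132893 − 40391·18698
1 = −40391·550270 + 167247·132893
So 132893·167247 ≡ 1 (mod 550270).

167247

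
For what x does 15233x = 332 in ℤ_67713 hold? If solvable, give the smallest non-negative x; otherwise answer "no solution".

47332

First find gcd(15233, 67713):
67713 = 4*15233 + 6781
15233 = 2*6781 + 1671
6781 = 4*1671 + 97
1671 = 17*97 + 22
97 = 4*22 + 9
22 = 2*9 + 4
9 = 2*4 + 1
4 = 4*1 + 0
gcd = 1, so a unique solution mod 67713 exists.
Back-substitute for the Bézout coefficients:
1 = 9 − 2·4
1 = −2·22 + 5·9
1 = 5·97 − 22·22
1 = −22·1671 + 379·97
1 = 379·6781 − 1538·1671
1 = −1538·15233 + 3455·6781
1 = 3455·67713 − 15358·15233
So 15233·(-15358) ≡ 1 (mod 67713), giving 15233⁻¹ ≡ 52355.
x ≡ 15233⁻¹·332 ≡ 52355·332 ≡ 47332 (mod 67713).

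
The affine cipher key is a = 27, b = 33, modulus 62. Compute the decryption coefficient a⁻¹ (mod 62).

Run Euclid on (62, 27):
62 = 2*27 + 8
27 = 3*8 + 3
8 = 2*3 + 2
3 = 1*2 + 1
2 = 2*1 + 0
Since gcd(27, 62) = 1, back-substitute to write 1 as a combination:
1 = 3 − 2
1 = −8 + 3·3
1 = 3·27 − 10·8
1 = −10·62 + 23·27
So 27·23 ≡ 1 (mod 62).

23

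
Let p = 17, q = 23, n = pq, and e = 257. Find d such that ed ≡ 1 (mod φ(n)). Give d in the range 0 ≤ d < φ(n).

φ(n) = (p−1)(q−1) = 16·22 = 352.
Need d with 257·d ≡ 1 (mod 352). Apply the extended Euclidean algorithm:
352 = 1×257 + 95
257 = 2×95 + 67
95 = 1×67 + 28
67 = 2×28 + 11
28 = 2×11 + 6
11 = 1×6 + 5
6 = 1×5 + 1
5 = 5×1 + 0
Back-substitute:
1 = 6 − 5
1 = −11 + 2·6
1 = 2·28 − 5·11
1 = −5·67 + 12·28
1 = 12·95 − 17·67
1 = −17·257 + 46·95
1 = 46·352 − 63·257
So 257·(-63) ≡ 1 (mod 352), hence d ≡ -63 ≡ 289 (mod 352).

289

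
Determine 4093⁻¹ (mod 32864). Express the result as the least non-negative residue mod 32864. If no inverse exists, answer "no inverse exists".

10133

Extended Euclidean algorithm:
32864 = 8*4093 + 120
4093 = 34*120 + 13
120 = 9*13 + 3
13 = 4*3 + 1
3 = 3*1 + 0
The gcd is 1. Working backward:
1 = 13 − 4·3
1 = −4·120 + 37·13
1 = 37·4093 − 1262·120
1 = −1262·32864 + 10133·4093
So 4093·10133 ≡ 1 (mod 32864).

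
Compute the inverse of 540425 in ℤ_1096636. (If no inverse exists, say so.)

874405

Run Euclid on (1096636, 540425):
1096636 = 2·540425 + 15786
540425 = 34·15786 + 3701
15786 = 4·3701 + 982
3701 = 3·982 + 755
982 = 1·755 + 227
755 = 3·227 + 74
227 = 3·74 + 5
74 = 14·5 + 4
5 = 1·4 + 1
4 = 4·1 + 0
The gcd is 1. Working backward:
1 = 5 − 4
1 = −74 + 15·5
1 = 15·227 − 46·74
1 = −46·755 + 153·227
1 = 153·982 − 199·755
1 = −199·3701 + 750·982
1 = 750·15786 − 3199·3701
1 = −3199·540425 + 109516·15786
1 = 109516·1096636 − 222231·540425
Hence 540425⁻¹ ≡ -222231 ≡ 874405 (mod 1096636).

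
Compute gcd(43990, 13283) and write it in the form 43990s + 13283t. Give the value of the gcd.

1

Repeated division:
43990 = 3·13283 + 4141
13283 = 3·4141 + 860
4141 = 4·860 + 701
860 = 1·701 + 159
701 = 4·159 + 65
159 = 2·65 + 29
65 = 2·29 + 7
29 = 4·7 + 1
7 = 7·1 + 0
gcd(43990, 13283) = 1.
Express as a combination:
1 = 29 − 4·7
1 = −4·65 + 9·29
1 = 9·159 − 22·65
1 = −22·701 + 97·159
1 = 97·860 − 119·701
1 = −119·4141 + 573·860
1 = 573·13283 − 1838·4141
1 = −1838·43990 + 6087·13283
So 1 = (-1838)·43990 + (6087)·13283.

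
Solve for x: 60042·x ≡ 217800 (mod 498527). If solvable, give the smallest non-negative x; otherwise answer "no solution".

First find gcd(60042, 498527):
498527 = 8·60042 + 18191
60042 = 3·18191 + 5469
18191 = 3·5469 + 1784
5469 = 3·1784 + 117
1784 = 15·117 + 29
117 = 4·29 + 1
29 = 29·1 + 0
gcd = 1, so a unique solution mod 498527 exists.
Back-substitute for the Bézout coefficients:
1 = 117 − 4·29
1 = −4·1784 + 61·117
1 = 61·5469 − 187·1784
1 = −187·18191 + 622·5469
1 = 622·60042 − 2053·18191
1 = −2053·498527 + 17046·60042
So 60042·(17046) ≡ 1 (mod 498527), giving 60042⁻¹ ≡ 17046.
x ≡ 60042⁻¹·217800 ≡ 17046·217800 ≡ 88231 (mod 498527).

88231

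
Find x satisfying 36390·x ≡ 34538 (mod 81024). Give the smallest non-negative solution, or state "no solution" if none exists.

gcd(36390, 81024):
81024 = 2·36390 + 8244
36390 = 4·8244 + 3414
8244 = 2·3414 + 1416
3414 = 2·1416 + 582
1416 = 2·582 + 252
582 = 2·252 + 78
252 = 3·78 + 18
78 = 4·18 + 6
18 = 3·6 + 0
gcd = 6, but 6 ∤ 34538, so the congruence has no solution.

no solution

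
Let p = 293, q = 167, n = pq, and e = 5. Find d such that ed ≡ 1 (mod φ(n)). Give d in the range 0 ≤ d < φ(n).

19389

φ(n) = (p−1)(q−1) = 292·166 = 48472.
Need d with 5·d ≡ 1 (mod 48472). Apply the extended Euclidean algorithm:
48472 = 9694*5 + 2
5 = 2*2 + 1
2 = 2*1 + 0
Back-substitute:
1 = 5 − 2·2
1 = −2·48472 + 19389·5
So 5·19389 ≡ 1 (mod 48472), hence d = 19389.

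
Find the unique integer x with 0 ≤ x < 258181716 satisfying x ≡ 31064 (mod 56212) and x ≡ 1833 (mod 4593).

Write x = 31064 + 56212·k. Then 56212·k ≡ 1833 − 31064 ≡ 2920 (mod 4593).
Need 56212⁻¹ mod 4593. Extended Euclid on (4593, 1096):
4593 = 4×1096 + 209
1096 = 5×209 + 51
209 = 4×51 + 5
51 = 10×5 + 1
5 = 5×1 + 0
Back-substitute:
1 = 51 − 10·5
1 = −10·209 + 41·51
1 = 41·1096 − 215·209
1 = −215·4593 + 901·1096
56212⁻¹ ≡ 901 (mod 4593), so k ≡ 901·2920 ≡ 3724 (mod 4593).
x = 31064 + 56212·3724 = 209364552.

209364552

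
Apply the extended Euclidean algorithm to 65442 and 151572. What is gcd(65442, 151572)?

6

Repeated division:
151572 = 2×65442 + 20688
65442 = 3×20688 + 3378
20688 = 6×3378 + 420
3378 = 8×420 + 18
420 = 23×18 + 6
18 = 3×6 + 0
gcd(65442, 151572) = 6.
Working backward:
6 = 420 − 23·18
6 = −23·3378 + 185·420
6 = 185·20688 − 1133·3378
6 = −1133·65442 + 3584·20688
6 = 3584·151572 − 8301·65442
So 6 = (3584)·151572 + (-8301)·65442.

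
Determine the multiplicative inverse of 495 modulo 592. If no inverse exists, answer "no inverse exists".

415

Extended Euclidean algorithm:
592 = 1×495 + 97
495 = 5×97 + 10
97 = 9×10 + 7
10 = 1×7 + 3
7 = 2×3 + 1
3 = 3×1 + 0
Since gcd(495, 592) = 1, back-substitute to write 1 as a combination:
1 = 7 − 2·3
1 = −2·10 + 3·7
1 = 3·97 − 29·10
1 = −29·495 + 148·97
1 = 148·592 − 177·495
So 495·(-177) ≡ 1 (mod 592), and -177 ≡ 415 (mod 592).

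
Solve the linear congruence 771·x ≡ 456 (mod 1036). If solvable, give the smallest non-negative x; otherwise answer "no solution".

960

First find gcd(771, 1036):
1036 = 1*771 + 265
771 = 2*265 + 241
265 = 1*241 + 24
241 = 10*24 + 1
24 = 24*1 + 0
gcd = 1, so a unique solution mod 1036 exists.
Back-substitute for the Bézout coefficients:
1 = 241 − 10·24
1 = −10·265 + 11·241
1 = 11·771 − 32·265
1 = −32·1036 + 43·771
So 771·(43) ≡ 1 (mod 1036), giving 771⁻¹ ≡ 43.
x ≡ 771⁻¹·456 ≡ 43·456 ≡ 960 (mod 1036).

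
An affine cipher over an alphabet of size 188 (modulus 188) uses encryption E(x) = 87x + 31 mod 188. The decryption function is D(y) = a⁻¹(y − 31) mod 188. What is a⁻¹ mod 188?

67

Run Euclid on (188, 87):
188 = 2×87 + 14
87 = 6×14 + 3
14 = 4×3 + 2
3 = 1×2 + 1
2 = 2×1 + 0
Since gcd(87, 188) = 1, back-substitute to write 1 as a combination:
1 = 3 − 2
1 = −14 + 5·3
1 = 5·87 − 31·14
1 = −31·188 + 67·87
So 87·67 ≡ 1 (mod 188).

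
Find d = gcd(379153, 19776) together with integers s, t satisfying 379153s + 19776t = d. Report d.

Euclidean algorithm:
379153 = 19×19776 + 3409
19776 = 5×3409 + 2731
3409 = 1×2731 + 678
2731 = 4×678 + 19
678 = 35×19 + 13
19 = 1×13 + 6
13 = 2×6 + 1
6 = 6×1 + 0
gcd(379153, 19776) = 1.
Working backward:
1 = 13 − 2·6
1 = −2·19 + 3·13
1 = 3·678 − 107·19
1 = −107·2731 + 431·678
1 = 431·3409 − 538·2731
1 = −538·19776 + 3121·3409
1 = 3121·379153 − 59837·19776
So 1 = (3121)·379153 + (-59837)·19776.

1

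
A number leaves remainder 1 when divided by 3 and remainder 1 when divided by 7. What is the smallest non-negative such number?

1

Write x = 1 + 3·k. Then 3·k ≡ 1 − 1 ≡ 0 (mod 7).
Need 3⁻¹ mod 7. Extended Euclid on (7, 3):
7 = 2×3 + 1
3 = 3×1 + 0
Back-substitute:
1 = 7 − 2·3
3⁻¹ ≡ 5 (mod 7), so k ≡ 5·0 ≡ 0 (mod 7).
x = 1 + 3·0 = 1.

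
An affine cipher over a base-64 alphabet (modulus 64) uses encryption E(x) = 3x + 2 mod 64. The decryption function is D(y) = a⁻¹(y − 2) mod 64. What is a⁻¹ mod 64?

43

Extended Euclidean algorithm:
64 = 21×3 + 1
3 = 3×1 + 0
The gcd is 1. Working backward:
1 = 64 − 21·3
Hence 3⁻¹ ≡ -21 ≡ 43 (mod 64).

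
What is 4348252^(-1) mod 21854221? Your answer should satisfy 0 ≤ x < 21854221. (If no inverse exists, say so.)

7801942

Run Euclid on (21854221, 4348252):
21854221 = 5*4348252 + 112961
4348252 = 38*112961 + 55734
112961 = 2*55734 + 1493
55734 = 37*1493 + 493
1493 = 3*493 + 14
493 = 35*14 + 3
14 = 4*3 + 2
3 = 1*2 + 1
2 = 2*1 + 0
Since gcd(4348252, 21854221) = 1, back-substitute to write 1 as a combination:
1 = 3 − 2
1 = −14 + 5·3
1 = 5·493 − 176·14
1 = −176·1493 + 533·493
1 = 533·55734 − 19897·1493
1 = −19897·112961 + 40327·55734
1 = 40327·4348252 − 1552323·112961
1 = −1552323·21854221 + 7801942·4348252
So 4348252·7801942 ≡ 1 (mod 21854221).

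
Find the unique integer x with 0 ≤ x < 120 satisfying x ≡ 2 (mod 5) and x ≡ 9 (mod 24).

57

Write x = 2 + 5·k. Then 5·k ≡ 9 − 2 ≡ 7 (mod 24).
Need 5⁻¹ mod 24. Extended Euclid on (24, 5):
24 = 4·5 + 4
5 = 1·4 + 1
4 = 4·1 + 0
Back-substitute:
1 = 5 − 4
1 = −24 + 5·5
5⁻¹ ≡ 5 (mod 24), so k ≡ 5·7 ≡ 11 (mod 24).
x = 2 + 5·11 = 57.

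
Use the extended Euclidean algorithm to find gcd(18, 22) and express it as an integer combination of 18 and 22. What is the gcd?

2

Apply Euclid's algorithm to 22 and 18:
22 = 1×18 + 4
18 = 4×4 + 2
4 = 2×2 + 0
gcd(18, 22) = 2.
Express as a combination:
2 = 18 − 4·4
2 = −4·22 + 5·18
So 2 = (-4)·22 + (5)·18.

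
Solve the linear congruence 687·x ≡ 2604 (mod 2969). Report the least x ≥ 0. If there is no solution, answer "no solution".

First find gcd(687, 2969):
2969 = 4×687 + 221
687 = 3×221 + 24
221 = 9×24 + 5
24 = 4×5 + 4
5 = 1×4 + 1
4 = 4×1 + 0
gcd = 1, so a unique solution mod 2969 exists.
Back-substitute for the Bézout coefficients:
1 = 5 − 4
1 = −24 + 5·5
1 = 5·221 − 46·24
1 = −46·687 + 143·221
1 = 143·2969 − 618·687
So 687·(-618) ≡ 1 (mod 2969), giving 687⁻¹ ≡ 2351.
x ≡ 687⁻¹·2604 ≡ 2351·2604 ≡ 2895 (mod 2969).

2895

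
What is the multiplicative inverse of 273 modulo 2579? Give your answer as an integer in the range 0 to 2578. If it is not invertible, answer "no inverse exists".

gcd(2579, 273) by repeated division:
2579 = 9·273 + 122
273 = 2·122 + 29
122 = 4·29 + 6
29 = 4·6 + 5
6 = 1·5 + 1
5 = 5·1 + 0
The gcd is 1. Working backward:
1 = 6 − 5
1 = −29 + 5·6
1 = 5·122 − 21·29
1 = −21·273 + 47·122
1 = 47·2579 − 444·273
Hence 273⁻¹ ≡ -444 ≡ 2135 (mod 2579).

2135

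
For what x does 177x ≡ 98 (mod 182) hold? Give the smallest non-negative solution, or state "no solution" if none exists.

First find gcd(177, 182):
182 = 1×177 + 5
177 = 35×5 + 2
5 = 2×2 + 1
2 = 2×1 + 0
gcd = 1, so a unique solution mod 182 exists.
Back-substitute for the Bézout coefficients:
1 = 5 − 2·2
1 = −2·177 + 71·5
1 = 71·182 − 73·177
So 177·(-73) ≡ 1 (mod 182), giving 177⁻¹ ≡ 109.
x ≡ 177⁻¹·98 ≡ 109·98 ≡ 126 (mod 182).

126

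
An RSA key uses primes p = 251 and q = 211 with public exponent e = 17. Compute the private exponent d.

12353

φ(n) = (p−1)(q−1) = 250·210 = 52500.
Need d with 17·d ≡ 1 (mod 52500). Apply the extended Euclidean algorithm:
52500 = 3088·17 + 4
17 = 4·4 + 1
4 = 4·1 + 0
Back-substitute:
1 = 17 − 4·4
1 = −4·52500 + 12353·17
So 17·12353 ≡ 1 (mod 52500), hence d = 12353.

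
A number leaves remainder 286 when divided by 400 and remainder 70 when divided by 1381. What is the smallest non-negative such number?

Write x = 286 + 400·k. Then 400·k ≡ 70 − 286 ≡ 1165 (mod 1381).
Need 400⁻¹ mod 1381. Extended Euclid on (1381, 400):
1381 = 3×400 + 181
400 = 2×181 + 38
181 = 4×38 + 29
38 = 1×29 + 9
29 = 3×9 + 2
9 = 4×2 + 1
2 = 2×1 + 0
Back-substitute:
1 = 9 − 4·2
1 = −4·29 + 13·9
1 = 13·38 − 17·29
1 = −17·181 + 81·38
1 = 81·400 − 179·181
1 = −179·1381 + 618·400
400⁻¹ ≡ 618 (mod 1381), so k ≡ 618·1165 ≡ 469 (mod 1381).
x = 286 + 400·469 = 187886.

187886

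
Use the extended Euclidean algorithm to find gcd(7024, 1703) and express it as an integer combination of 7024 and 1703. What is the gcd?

Repeated division:
7024 = 4·1703 + 212
1703 = 8·212 + 7
212 = 30·7 + 2
7 = 3·2 + 1
2 = 2·1 + 0
gcd(7024, 1703) = 1.
Express as a combination:
1 = 7 − 3·2
1 = −3·212 + 91·7
1 = 91·1703 − 731·212
1 = −731·7024 + 3015·1703
So 1 = (-731)·7024 + (3015)·1703.

1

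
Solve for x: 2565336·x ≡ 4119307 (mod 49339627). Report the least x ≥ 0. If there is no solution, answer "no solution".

First find gcd(2565336, 49339627):
49339627 = 19×2565336 + 598243
2565336 = 4×598243 + 172364
598243 = 3×172364 + 81151
172364 = 2×81151 + 10062
81151 = 8×10062 + 655
10062 = 15×655 + 237
655 = 2×237 + 181
237 = 1×181 + 56
181 = 3×56 + 13
56 = 4×13 + 4
13 = 3×4 + 1
4 = 4×1 + 0
gcd = 1, so a unique solution mod 49339627 exists.
Back-substitute for the Bézout coefficients:
1 = 13 − 3·4
1 = −3·56 + 13·13
1 = 13·181 − 42·56
1 = −42·237 + 55·181
1 = 55·655 − 152·237
1 = −152·10062 + 2335·655
1 = 2335·81151 − 18832·10062
1 = −18832·172364 + 39999·81151
1 = 39999·598243 − 138829·172364
1 = −138829·2565336 + 595315·598243
1 = 595315·49339627 − 11449814·2565336
So 2565336·(-11449814) ≡ 1 (mod 49339627), giving 2565336⁻¹ ≡ 37889813.
x ≡ 2565336⁻¹·4119307 ≡ 37889813·4119307 ≡ 29358466 (mod 49339627).

29358466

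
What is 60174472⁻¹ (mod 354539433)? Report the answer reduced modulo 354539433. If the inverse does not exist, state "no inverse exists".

268580851

Run Euclid on (354539433, 60174472):
354539433 = 5×60174472 + 53667073
60174472 = 1×53667073 + 6507399
53667073 = 8×6507399 + 1607881
6507399 = 4×1607881 + 75875
1607881 = 21×75875 + 14506
75875 = 5×14506 + 3345
14506 = 4×3345 + 1126
3345 = 2×1126 + 1093
1126 = 1×1093 + 33
1093 = 33×33 + 4
33 = 8×4 + 1
4 = 4×1 + 0
Since gcd(60174472, 354539433) = 1, back-substitute to write 1 as a combination:
1 = 33 − 8·4
1 = −8·1093 + 265·33
1 = 265·1126 − 273·1093
1 = −273·3345 + 811·1126
1 = 811·14506 − 3517·3345
1 = −3517·75875 + 18396·14506
1 = 18396·1607881 − 389833·75875
1 = −389833·6507399 + 1577728·1607881
1 = 1577728·53667073 − 13011657·6507399
1 = −13011657·60174472 + 14589385·53667073
1 = 14589385·354539433 − 85958582·60174472
Hence 60174472⁻¹ ≡ -85958582 ≡ 268580851 (mod 354539433).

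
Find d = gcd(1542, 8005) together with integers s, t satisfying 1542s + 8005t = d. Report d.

1

Euclidean algorithm:
8005 = 5×1542 + 295
1542 = 5×295 + 67
295 = 4×67 + 27
67 = 2×27 + 13
27 = 2×13 + 1
13 = 13×1 + 0
gcd(1542, 8005) = 1.
Express as a combination:
1 = 27 − 2·13
1 = −2·67 + 5·27
1 = 5·295 − 22·67
1 = −22·1542 + 115·295
1 = 115·8005 − 597·1542
So 1 = (115)·8005 + (-597)·1542.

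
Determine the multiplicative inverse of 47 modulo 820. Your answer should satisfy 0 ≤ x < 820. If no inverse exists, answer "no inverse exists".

Apply the Euclidean algorithm to 820 and 47:
820 = 17×47 + 21
47 = 2×21 + 5
21 = 4×5 + 1
5 = 5×1 + 0
Since gcd(47, 820) = 1, back-substitute to write 1 as a combination:
1 = 21 − 4·5
1 = −4·47 + 9·21
1 = 9·820 − 157·47
Hence 47⁻¹ ≡ -157 ≡ 663 (mod 820).

663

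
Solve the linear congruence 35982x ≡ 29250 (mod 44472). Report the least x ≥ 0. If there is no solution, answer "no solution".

4999

First find gcd(35982, 44472):
44472 = 1·35982 + 8490
35982 = 4·8490 + 2022
8490 = 4·2022 + 402
2022 = 5·402 + 12
402 = 33·12 + 6
12 = 2·6 + 0
gcd = 6 and 6 | 29250, so solutions exist. Divide through by 6: 5997x ≡ 4875 (mod 7412).
Now find 5997⁻¹ mod 7412:
7412 = 1·5997 + 1415
5997 = 4·1415 + 337
1415 = 4·337 + 67
337 = 5·67 + 2
67 = 33·2 + 1
2 = 2·1 + 0
Back-substitute:
1 = 67 − 33·2
1 = −33·337 + 166·67
1 = 166·1415 − 697·337
1 = −697·5997 + 2954·1415
1 = 2954·7412 − 3651·5997
So 5997·(-3651) ≡ 1 (mod 7412), i.e. 5997⁻¹ ≡ 3761.
Then x ≡ 3761·4875 ≡ 4999 (mod 7412); the smallest non-negative solution is x = 4999.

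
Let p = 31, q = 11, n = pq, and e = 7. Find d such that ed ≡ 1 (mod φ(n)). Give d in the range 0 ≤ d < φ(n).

43

φ(n) = (p−1)(q−1) = 30·10 = 300.
Need d with 7·d ≡ 1 (mod 300). Apply the extended Euclidean algorithm:
300 = 42·7 + 6
7 = 1·6 + 1
6 = 6·1 + 0
Back-substitute:
1 = 7 − 6
1 = −300 + 43·7
So 7·43 ≡ 1 (mod 300), hence d = 43.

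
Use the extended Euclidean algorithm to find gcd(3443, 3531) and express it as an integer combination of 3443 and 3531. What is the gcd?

Repeated division:
3531 = 1*3443 + 88
3443 = 39*88 + 11
88 = 8*11 + 0
gcd(3443, 3531) = 11.
Express as a combination:
11 = 3443 − 39·88
11 = −39·3531 + 40·3443
So 11 = (-39)·3531 + (40)·3443.

11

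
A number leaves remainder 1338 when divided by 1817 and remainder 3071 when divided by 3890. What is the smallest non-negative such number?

Write x = 1338 + 1817·k. Then 1817·k ≡ 3071 − 1338 ≡ 1733 (mod 3890).
Need 1817⁻¹ mod 3890. Extended Euclid on (3890, 1817):
3890 = 2*1817 + 256
1817 = 7*256 + 25
256 = 10*25 + 6
25 = 4*6 + 1
6 = 6*1 + 0
Back-substitute:
1 = 25 − 4·6
1 = −4·256 + 41·25
1 = 41·1817 − 291·256
1 = −291·3890 + 623·1817
1817⁻¹ ≡ 623 (mod 3890), so k ≡ 623·1733 ≡ 2129 (mod 3890).
x = 1338 + 1817·2129 = 3869731.

3869731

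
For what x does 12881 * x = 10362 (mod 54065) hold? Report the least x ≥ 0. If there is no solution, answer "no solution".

First find gcd(12881, 54065):
54065 = 4*12881 + 2541
12881 = 5*2541 + 176
2541 = 14*176 + 77
176 = 2*77 + 22
77 = 3*22 + 11
22 = 2*11 + 0
gcd = 11 and 11 | 10362, so solutions exist. Divide through by 11: 1171x ≡ 942 (mod 4915).
Now find 1171⁻¹ mod 4915:
4915 = 4*1171 + 231
1171 = 5*231 + 16
231 = 14*16 + 7
16 = 2*7 + 2
7 = 3*2 + 1
2 = 2*1 + 0
Back-substitute:
1 = 7 − 3·2
1 = −3·16 + 7·7
1 = 7·231 − 101·16
1 = −101·1171 + 512·231
1 = 512·4915 − 2149·1171
So 1171·(-2149) ≡ 1 (mod 4915), i.e. 1171⁻¹ ≡ 2766.
Then x ≡ 2766·942 ≡ 622 (mod 4915); the smallest non-negative solution is x = 622.

622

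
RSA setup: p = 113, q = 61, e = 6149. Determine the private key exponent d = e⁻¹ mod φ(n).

φ(n) = (p−1)(q−1) = 112·60 = 6720.
Need d with 6149·d ≡ 1 (mod 6720). Apply the extended Euclidean algorithm:
6720 = 1×6149 + 571
6149 = 10×571 + 439
571 = 1×439 + 132
439 = 3×132 + 43
132 = 3×43 + 3
43 = 14×3 + 1
3 = 3×1 + 0
Back-substitute:
1 = 43 − 14·3
1 = −14·132 + 43·43
1 = 43·439 − 143·132
1 = −143·571 + 186·439
1 = 186·6149 − 2003·571
1 = −2003·6720 + 2189·6149
So 6149·2189 ≡ 1 (mod 6720), hence d = 2189.

2189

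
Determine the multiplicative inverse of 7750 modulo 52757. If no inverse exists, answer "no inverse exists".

36467

Apply the Euclidean algorithm to 52757 and 7750:
52757 = 6·7750 + 6257
7750 = 1·6257 + 1493
6257 = 4·1493 + 285
1493 = 5·285 + 68
285 = 4·68 + 13
68 = 5·13 + 3
13 = 4·3 + 1
3 = 3·1 + 0
The gcd is 1. Working backward:
1 = 13 − 4·3
1 = −4·68 + 21·13
1 = 21·285 − 88·68
1 = −88·1493 + 461·285
1 = 461·6257 − 1932·1493
1 = −1932·7750 + 2393·6257
1 = 2393·52757 − 16290·7750
So 7750·(-16290) ≡ 1 (mod 52757), and -16290 ≡ 36467 (mod 52757).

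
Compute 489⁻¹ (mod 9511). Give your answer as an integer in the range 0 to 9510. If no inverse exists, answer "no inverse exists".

Apply the Euclidean algorithm to 9511 and 489:
9511 = 19*489 + 220
489 = 2*220 + 49
220 = 4*49 + 24
49 = 2*24 + 1
24 = 24*1 + 0
gcd = 1, so the inverse exists. Back-substitute:
1 = 49 − 2·24
1 = −2·220 + 9·49
1 = 9·489 − 20·220
1 = −20·9511 + 389·489
So 489·389 ≡ 1 (mod 9511).

389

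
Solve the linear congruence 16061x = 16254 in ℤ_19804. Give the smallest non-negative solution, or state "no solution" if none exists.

2366

First find gcd(16061, 19804):
19804 = 1·16061 + 3743
16061 = 4·3743 + 1089
3743 = 3·1089 + 476
1089 = 2·476 + 137
476 = 3·137 + 65
137 = 2·65 + 7
65 = 9·7 + 2
7 = 3·2 + 1
2 = 2·1 + 0
gcd = 1, so a unique solution mod 19804 exists.
Back-substitute for the Bézout coefficients:
1 = 7 − 3·2
1 = −3·65 + 28·7
1 = 28·137 − 59·65
1 = −59·476 + 205·137
1 = 205·1089 − 469·476
1 = −469·3743 + 1612·1089
1 = 1612·16061 − 6917·3743
1 = −6917·19804 + 8529·16061
So 16061·(8529) ≡ 1 (mod 19804), giving 16061⁻¹ ≡ 8529.
x ≡ 16061⁻¹·16254 ≡ 8529·16254 ≡ 2366 (mod 19804).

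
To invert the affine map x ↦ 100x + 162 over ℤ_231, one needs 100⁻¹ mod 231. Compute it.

Apply the Euclidean algorithm to 231 and 100:
231 = 2×100 + 31
100 = 3×31 + 7
31 = 4×7 + 3
7 = 2×3 + 1
3 = 3×1 + 0
Since gcd(100, 231) = 1, back-substitute to write 1 as a combination:
1 = 7 − 2·3
1 = −2·31 + 9·7
1 = 9·100 − 29·31
1 = −29·231 + 67·100
So 100·67 ≡ 1 (mod 231).

67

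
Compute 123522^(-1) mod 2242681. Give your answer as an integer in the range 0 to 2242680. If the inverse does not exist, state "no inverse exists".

no inverse exists

Compute gcd(123522, 2242681):
2242681 = 18×123522 + 19285
123522 = 6×19285 + 7812
19285 = 2×7812 + 3661
7812 = 2×3661 + 490
3661 = 7×490 + 231
490 = 2×231 + 28
231 = 8×28 + 7
28 = 4×7 + 0
gcd(123522, 2242681) = 7 ≠ 1, so 123522 has no multiplicative inverse modulo 2242681.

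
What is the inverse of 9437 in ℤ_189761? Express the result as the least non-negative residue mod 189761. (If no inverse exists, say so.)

130844

Run Euclid on (189761, 9437):
189761 = 20×9437 + 1021
9437 = 9×1021 + 248
1021 = 4×248 + 29
248 = 8×29 + 16
29 = 1×16 + 13
16 = 1×13 + 3
13 = 4×3 + 1
3 = 3×1 + 0
The gcd is 1. Working backward:
1 = 13 − 4·3
1 = −4·16 + 5·13
1 = 5·29 − 9·16
1 = −9·248 + 77·29
1 = 77·1021 − 317·248
1 = −317·9437 + 2930·1021
1 = 2930·189761 − 58917·9437
So 9437·(-58917) ≡ 1 (mod 189761), and -58917 ≡ 130844 (mod 189761).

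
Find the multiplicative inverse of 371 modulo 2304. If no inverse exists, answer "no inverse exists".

1211

Apply the Euclidean algorithm to 2304 and 371:
2304 = 6*371 + 78
371 = 4*78 + 59
78 = 1*59 + 19
59 = 3*19 + 2
19 = 9*2 + 1
2 = 2*1 + 0
The gcd is 1. Working backward:
1 = 19 − 9·2
1 = −9·59 + 28·19
1 = 28·78 − 37·59
1 = −37·371 + 176·78
1 = 176·2304 − 1093·371
Thus 371·(-1093) ≡ 1 (mod 2304); reducing, -1093 mod 2304 = 1211.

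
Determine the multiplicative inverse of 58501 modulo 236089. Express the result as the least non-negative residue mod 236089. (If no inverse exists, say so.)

gcd(236089, 58501) by repeated division:
236089 = 4*58501 + 2085
58501 = 28*2085 + 121
2085 = 17*121 + 28
121 = 4*28 + 9
28 = 3*9 + 1
9 = 9*1 + 0
The gcd is 1. Working backward:
1 = 28 − 3·9
1 = −3·121 + 13·28
1 = 13·2085 − 224·121
1 = −224·58501 + 6285·2085
1 = 6285·236089 − 25364·58501
Hence 58501⁻¹ ≡ -25364 ≡ 210725 (mod 236089).

210725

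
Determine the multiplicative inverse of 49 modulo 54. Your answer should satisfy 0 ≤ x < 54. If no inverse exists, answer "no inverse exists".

43

gcd(54, 49) by repeated division:
54 = 1×49 + 5
49 = 9×5 + 4
5 = 1×4 + 1
4 = 4×1 + 0
The gcd is 1. Working backward:
1 = 5 − 4
1 = −49 + 10·5
1 = 10·54 − 11·49
Hence 49⁻¹ ≡ -11 ≡ 43 (mod 54).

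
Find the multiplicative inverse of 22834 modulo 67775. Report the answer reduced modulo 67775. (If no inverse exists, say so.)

15289

gcd(67775, 22834) by repeated division:
67775 = 2·22834 + 22107
22834 = 1·22107 + 727
22107 = 30·727 + 297
727 = 2·297 + 133
297 = 2·133 + 31
133 = 4·31 + 9
31 = 3·9 + 4
9 = 2·4 + 1
4 = 4·1 + 0
gcd = 1, so the inverse exists. Back-substitute:
1 = 9 − 2·4
1 = −2·31 + 7·9
1 = 7·133 − 30·31
1 = −30·297 + 67·133
1 = 67·727 − 164·297
1 = −164·22107 + 4987·727
1 = 4987·22834 − 5151·22107
1 = −5151·67775 + 15289·22834
So 22834·15289 ≡ 1 (mod 67775).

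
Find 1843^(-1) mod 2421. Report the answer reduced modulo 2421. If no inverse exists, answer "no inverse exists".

Extended Euclidean algorithm:
2421 = 1·1843 + 578
1843 = 3·578 + 109
578 = 5·109 + 33
109 = 3·33 + 10
33 = 3·10 + 3
10 = 3·3 + 1
3 = 3·1 + 0
The gcd is 1. Working backward:
1 = 10 − 3·3
1 = −3·33 + 10·10
1 = 10·109 − 33·33
1 = −33·578 + 175·109
1 = 175·1843 − 558·578
1 = −558·2421 + 733·1843
So 1843·733 ≡ 1 (mod 2421).

733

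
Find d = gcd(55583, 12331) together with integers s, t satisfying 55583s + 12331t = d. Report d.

Apply Euclid's algorithm to 55583 and 12331:
55583 = 4×12331 + 6259
12331 = 1×6259 + 6072
6259 = 1×6072 + 187
6072 = 32×187 + 88
187 = 2×88 + 11
88 = 8×11 + 0
gcd(55583, 12331) = 11.
Express as a combination:
11 = 187 − 2·88
11 = −2·6072 + 65·187
11 = 65·6259 − 67·6072
11 = −67·12331 + 132·6259
11 = 132·55583 − 595·12331
So 11 = (132)·55583 + (-595)·12331.

11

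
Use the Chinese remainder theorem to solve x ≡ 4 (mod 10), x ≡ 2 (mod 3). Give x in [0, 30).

14

Write x = 4 + 10·k. Then 10·k ≡ 2 − 4 ≡ 1 (mod 3).
Need 10⁻¹ mod 3. Extended Euclid on (3, 1):
3 = 3×1 + 0
10⁻¹ ≡ 1 (mod 3), so k ≡ 1·1 ≡ 1 (mod 3).
x = 4 + 10·1 = 14.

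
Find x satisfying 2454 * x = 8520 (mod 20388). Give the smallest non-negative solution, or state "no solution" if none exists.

First find gcd(2454, 20388):
20388 = 8×2454 + 756
2454 = 3×756 + 186
756 = 4×186 + 12
186 = 15×12 + 6
12 = 2×6 + 0
gcd = 6 and 6 | 8520, so solutions exist. Divide through by 6: 409x ≡ 1420 (mod 3398).
Now find 409⁻¹ mod 3398:
3398 = 8×409 + 126
409 = 3×126 + 31
126 = 4×31 + 2
31 = 15×2 + 1
2 = 2×1 + 0
Back-substitute:
1 = 31 − 15·2
1 = −15·126 + 61·31
1 = 61·409 − 198·126
1 = −198·3398 + 1645·409
So 409⁻¹ ≡ 1645 (mod 3398).
Then x ≡ 1645·1420 ≡ 1474 (mod 3398); the smallest non-negative solution is x = 1474.

1474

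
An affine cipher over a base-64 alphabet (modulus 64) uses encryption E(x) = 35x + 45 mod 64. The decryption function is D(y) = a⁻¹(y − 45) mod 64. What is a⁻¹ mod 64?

gcd(64, 35) by repeated division:
64 = 1·35 + 29
35 = 1·29 + 6
29 = 4·6 + 5
6 = 1·5 + 1
5 = 5·1 + 0
Since gcd(35, 64) = 1, back-substitute to write 1 as a combination:
1 = 6 − 5
1 = −29 + 5·6
1 = 5·35 − 6·29
1 = −6·64 + 11·35
So 35·11 ≡ 1 (mod 64).

11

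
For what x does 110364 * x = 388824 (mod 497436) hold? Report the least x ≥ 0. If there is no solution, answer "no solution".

37702

First find gcd(110364, 497436):
497436 = 4·110364 + 55980
110364 = 1·55980 + 54384
55980 = 1·54384 + 1596
54384 = 34·1596 + 120
1596 = 13·120 + 36
120 = 3·36 + 12
36 = 3·12 + 0
gcd = 12 and 12 | 388824, so solutions exist. Divide through by 12: 9197x ≡ 32402 (mod 41453).
Now find 9197⁻¹ mod 41453:
41453 = 4·9197 + 4665
9197 = 1·4665 + 4532
4665 = 1·4532 + 133
4532 = 34·133 + 10
133 = 13·10 + 3
10 = 3·3 + 1
3 = 3·1 + 0
Back-substitute:
1 = 10 − 3·3
1 = −3·133 + 40·10
1 = 40·4532 − 1363·133
1 = −1363·4665 + 1403·4532
1 = 1403·9197 − 2766·4665
1 = −2766·41453 + 12467·9197
So 9197⁻¹ ≡ 12467 (mod 41453).
Then x ≡ 12467·32402 ≡ 37702 (mod 41453); the smallest non-negative solution is x = 37702.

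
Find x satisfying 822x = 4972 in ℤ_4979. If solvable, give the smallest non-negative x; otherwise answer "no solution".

1484

First find gcd(822, 4979):
4979 = 6*822 + 47
822 = 17*47 + 23
47 = 2*23 + 1
23 = 23*1 + 0
gcd = 1, so a unique solution mod 4979 exists.
Back-substitute for the Bézout coefficients:
1 = 47 − 2·23
1 = −2·822 + 35·47
1 = 35·4979 − 212·822
So 822·(-212) ≡ 1 (mod 4979), giving 822⁻¹ ≡ 4767.
x ≡ 822⁻¹·4972 ≡ 4767·4972 ≡ 1484 (mod 4979).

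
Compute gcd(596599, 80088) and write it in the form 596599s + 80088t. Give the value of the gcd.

Repeated division:
596599 = 7*80088 + 35983
80088 = 2*35983 + 8122
35983 = 4*8122 + 3495
8122 = 2*3495 + 1132
3495 = 3*1132 + 99
1132 = 11*99 + 43
99 = 2*43 + 13
43 = 3*13 + 4
13 = 3*4 + 1
4 = 4*1 + 0
gcd(596599, 80088) = 1.
Back-substituting:
1 = 13 − 3·4
1 = −3·43 + 10·13
1 = 10·99 − 23·43
1 = −23·1132 + 263·99
1 = 263·3495 − 812·1132
1 = −812·8122 + 1887·3495
1 = 1887·35983 − 8360·8122
1 = −8360·80088 + 18607·35983
1 = 18607·596599 − 138609·80088
So 1 = (18607)·596599 + (-138609)·80088.

1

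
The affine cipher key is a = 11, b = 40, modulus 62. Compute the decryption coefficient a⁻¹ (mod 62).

17

Apply the Euclidean algorithm to 62 and 11:
62 = 5*11 + 7
11 = 1*7 + 4
7 = 1*4 + 3
4 = 1*3 + 1
3 = 3*1 + 0
The gcd is 1. Working backward:
1 = 4 − 3
1 = −7 + 2·4
1 = 2·11 − 3·7
1 = −3·62 + 17·11
So 11·17 ≡ 1 (mod 62).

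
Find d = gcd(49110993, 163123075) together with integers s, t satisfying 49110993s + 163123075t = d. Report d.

Repeated division:
163123075 = 3·49110993 + 15790096
49110993 = 3·15790096 + 1740705
15790096 = 9·1740705 + 123751
1740705 = 14·123751 + 8191
123751 = 15·8191 + 886
8191 = 9·886 + 217
886 = 4·217 + 18
217 = 12·18 + 1
18 = 18·1 + 0
gcd(49110993, 163123075) = 1.
Working backward:
1 = 217 − 12·18
1 = −12·886 + 49·217
1 = 49·8191 − 453·886
1 = −453·123751 + 6844·8191
1 = 6844·1740705 − 96269·123751
1 = −96269·15790096 + 873265·1740705
1 = 873265·49110993 − 2716064·15790096
1 = −2716064·163123075 + 9021457·49110993
So 1 = (-2716064)·163123075 + (9021457)·49110993.

1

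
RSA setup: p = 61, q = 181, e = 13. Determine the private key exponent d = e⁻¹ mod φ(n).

7477

φ(n) = (p−1)(q−1) = 60·180 = 10800.
Need d with 13·d ≡ 1 (mod 10800). Apply the extended Euclidean algorithm:
10800 = 830*13 + 10
13 = 1*10 + 3
10 = 3*3 + 1
3 = 3*1 + 0
Back-substitute:
1 = 10 − 3·3
1 = −3·13 + 4·10
1 = 4·10800 − 3323·13
So 13·(-3323) ≡ 1 (mod 10800), hence d ≡ -3323 ≡ 7477 (mod 10800).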